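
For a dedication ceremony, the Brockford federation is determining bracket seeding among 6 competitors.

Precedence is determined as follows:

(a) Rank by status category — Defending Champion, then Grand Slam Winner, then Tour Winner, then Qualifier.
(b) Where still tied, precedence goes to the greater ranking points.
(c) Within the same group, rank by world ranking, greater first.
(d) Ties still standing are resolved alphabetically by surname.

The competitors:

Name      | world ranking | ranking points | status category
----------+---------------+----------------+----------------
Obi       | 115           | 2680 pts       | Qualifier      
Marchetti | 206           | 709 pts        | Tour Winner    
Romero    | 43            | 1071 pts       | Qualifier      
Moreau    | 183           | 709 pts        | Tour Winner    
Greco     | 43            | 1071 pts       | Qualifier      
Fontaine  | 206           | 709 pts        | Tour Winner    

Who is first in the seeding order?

Fontaine

By status category: Fontaine, Marchetti and Moreau (Tour Winner); then Obi, Greco and Romero (Qualifier).
Fontaine, Marchetti and Moreau all have ranking points 709 pts, so the next rule applies.
Among Fontaine, Marchetti and Moreau, by world ranking (higher first): Fontaine and Marchetti (206) before Moreau (183).
Among Fontaine and Marchetti, alphabetically by surname: Fontaine before Marchetti.
Among Obi, Greco and Romero, by ranking points (higher first): Obi (2680 pts) before Greco and Romero (1071 pts).
Greco and Romero both have world ranking 43, so the next rule applies.
Among Greco and Romero, alphabetically by surname: Greco before Romero.
Order: Fontaine, Marchetti, Moreau, Obi, Greco, Romero.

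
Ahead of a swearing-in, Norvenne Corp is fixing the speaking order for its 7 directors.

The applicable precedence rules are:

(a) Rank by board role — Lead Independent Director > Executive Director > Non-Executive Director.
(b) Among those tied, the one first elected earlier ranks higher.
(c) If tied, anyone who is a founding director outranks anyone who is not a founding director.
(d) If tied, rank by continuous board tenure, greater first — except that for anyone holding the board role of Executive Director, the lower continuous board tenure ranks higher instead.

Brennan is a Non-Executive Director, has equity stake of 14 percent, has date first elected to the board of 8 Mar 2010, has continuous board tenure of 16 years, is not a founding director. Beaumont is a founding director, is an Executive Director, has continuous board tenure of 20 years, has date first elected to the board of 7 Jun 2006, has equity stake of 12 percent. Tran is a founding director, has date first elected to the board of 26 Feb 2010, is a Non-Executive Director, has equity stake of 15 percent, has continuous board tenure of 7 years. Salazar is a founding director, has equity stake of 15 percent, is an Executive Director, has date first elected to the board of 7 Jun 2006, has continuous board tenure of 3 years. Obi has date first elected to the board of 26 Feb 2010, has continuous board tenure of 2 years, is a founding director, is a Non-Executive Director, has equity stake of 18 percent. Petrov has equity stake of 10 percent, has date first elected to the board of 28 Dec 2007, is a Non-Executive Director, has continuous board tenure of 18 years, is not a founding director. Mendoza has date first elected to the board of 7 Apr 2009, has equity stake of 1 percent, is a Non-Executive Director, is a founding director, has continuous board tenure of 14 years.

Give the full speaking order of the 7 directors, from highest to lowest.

By board role: Salazar and Beaumont (Executive Director); then Petrov, Mendoza, Tran, Obi and Brennan (Non-Executive Director).
Salazar and Beaumont both have date first elected to the board 7 Jun 2006, so the next rule applies.
Salazar and Beaumont are each a founding director, so the next rule applies.
Among Salazar and Beaumont, by continuous board tenure (lower first) (reversed rule for this group): Salazar (3 years) before Beaumont (20 years).
Among Petrov, Mendoza, Tran, Obi and Brennan, by date first elected to the board (earlier first): Petrov (28 Dec 2007) before Mendoza (7 Apr 2009) before Tran and Obi (26 Feb 2010) before Brennan (8 Mar 2010).
Tran and Obi are each a founding director, so the next rule applies.
Among Tran and Obi, by continuous board tenure (higher first): Tran (7 years) before Obi (2 years).
Full order: Salazar, Beaumont, Petrov, Mendoza, Tran, Obi, Brennan.

Salazar, Beaumont, Petrov, Mendoza, Tran, Obi, Brennan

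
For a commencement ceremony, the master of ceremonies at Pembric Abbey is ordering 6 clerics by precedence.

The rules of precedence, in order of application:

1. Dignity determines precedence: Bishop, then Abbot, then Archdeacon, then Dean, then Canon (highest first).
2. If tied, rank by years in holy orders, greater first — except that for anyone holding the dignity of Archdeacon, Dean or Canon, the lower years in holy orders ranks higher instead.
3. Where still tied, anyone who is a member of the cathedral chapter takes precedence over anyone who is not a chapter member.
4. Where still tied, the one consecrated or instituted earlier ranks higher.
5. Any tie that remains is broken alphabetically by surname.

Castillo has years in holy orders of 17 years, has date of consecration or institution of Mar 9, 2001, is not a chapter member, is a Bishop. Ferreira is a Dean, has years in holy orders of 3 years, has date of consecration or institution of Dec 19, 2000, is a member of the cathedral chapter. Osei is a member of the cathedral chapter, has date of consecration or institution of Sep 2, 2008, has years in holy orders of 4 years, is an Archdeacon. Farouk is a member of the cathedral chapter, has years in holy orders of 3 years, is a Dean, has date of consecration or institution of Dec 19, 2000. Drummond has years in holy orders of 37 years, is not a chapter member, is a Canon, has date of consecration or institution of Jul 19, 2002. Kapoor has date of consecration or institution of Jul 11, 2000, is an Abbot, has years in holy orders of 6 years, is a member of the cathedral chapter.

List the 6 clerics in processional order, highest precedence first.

Castillo, Kapoor, Osei, Farouk, Ferreira, Drummond

By dignity: Castillo (Bishop); then Kapoor (Abbot); then Osei (Archdeacon); then Farouk and Ferreira (Dean); then Drummond (Canon).
Farouk and Ferreira both have years in holy orders 3 years, so the next rule applies.
Farouk and Ferreira are each a member of the cathedral chapter, so the next rule applies.
Farouk and Ferreira both have date of consecration or institution Dec 19, 2000, so the next rule applies.
Among Farouk and Ferreira, alphabetically by surname: Farouk before Ferreira.
Full order: Castillo, Kapoor, Osei, Farouk, Ferreira, Drummond.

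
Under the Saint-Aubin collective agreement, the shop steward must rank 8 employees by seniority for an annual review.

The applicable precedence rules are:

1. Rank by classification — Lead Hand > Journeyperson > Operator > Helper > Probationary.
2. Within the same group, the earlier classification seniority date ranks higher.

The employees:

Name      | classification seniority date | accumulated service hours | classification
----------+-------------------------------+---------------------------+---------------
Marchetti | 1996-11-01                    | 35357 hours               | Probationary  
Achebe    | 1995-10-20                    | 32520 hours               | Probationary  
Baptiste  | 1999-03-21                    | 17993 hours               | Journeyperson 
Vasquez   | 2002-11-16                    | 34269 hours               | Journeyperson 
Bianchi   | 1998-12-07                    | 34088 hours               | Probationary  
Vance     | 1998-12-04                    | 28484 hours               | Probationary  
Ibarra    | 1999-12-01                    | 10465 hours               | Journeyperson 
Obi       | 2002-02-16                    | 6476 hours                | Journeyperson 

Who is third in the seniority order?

Obi

By classification: Baptiste, Ibarra, Obi and Vasquez (Journeyperson); then Achebe, Marchetti, Vance and Bianchi (Probationary).
Among Baptiste, Ibarra, Obi and Vasquez, by classification seniority date (earlier first): Baptiste (1999-03-21) before Ibarra (1999-12-01) before Obi (2002-02-16) before Vasquez (2002-11-16).
Among Achebe, Marchetti, Vance and Bianchi, by classification seniority date (earlier first): Achebe (1995-10-20) before Marchetti (1996-11-01) before Vance (1998-12-04) before Bianchi (1998-12-07).
Order: Baptiste, Ibarra, Obi, Vasquez, Achebe, Marchetti, Vance, Bianchi.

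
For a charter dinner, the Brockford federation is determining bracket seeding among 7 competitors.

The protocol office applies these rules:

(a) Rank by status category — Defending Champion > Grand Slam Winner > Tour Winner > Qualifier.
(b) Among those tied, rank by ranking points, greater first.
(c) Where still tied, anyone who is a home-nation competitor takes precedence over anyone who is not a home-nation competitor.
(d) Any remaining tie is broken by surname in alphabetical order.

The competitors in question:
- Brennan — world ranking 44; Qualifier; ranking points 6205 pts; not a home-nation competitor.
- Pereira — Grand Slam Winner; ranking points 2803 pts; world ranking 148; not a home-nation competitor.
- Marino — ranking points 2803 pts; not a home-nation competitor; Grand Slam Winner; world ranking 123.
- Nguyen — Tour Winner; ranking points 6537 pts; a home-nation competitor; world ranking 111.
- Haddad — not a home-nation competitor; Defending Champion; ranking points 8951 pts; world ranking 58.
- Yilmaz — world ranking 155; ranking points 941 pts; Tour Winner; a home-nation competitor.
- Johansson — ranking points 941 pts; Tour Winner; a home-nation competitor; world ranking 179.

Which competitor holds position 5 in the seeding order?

By status category: Haddad (Defending Champion); then Marino and Pereira (Grand Slam Winner); then Nguyen, Johansson and Yilmaz (Tour Winner); then Brennan (Qualifier).
Marino and Pereira both have ranking points 2803 pts, so the next rule applies.
Marino and Pereira are each not a home-nation competitor, so the next rule applies.
Among Marino and Pereira, alphabetically by surname: Marino before Pereira.
Among Nguyen, Johansson and Yilmaz, by ranking points (higher first): Nguyen (6537 pts) before Johansson and Yilmaz (941 pts).
Johansson and Yilmaz are each a home-nation competitor, so the next rule applies.
Among Johansson and Yilmaz, alphabetically by surname: Johansson before Yilmaz.
Order: Haddad, Marino, Pereira, Nguyen, Johansson, Yilmaz, Brennan.

Johansson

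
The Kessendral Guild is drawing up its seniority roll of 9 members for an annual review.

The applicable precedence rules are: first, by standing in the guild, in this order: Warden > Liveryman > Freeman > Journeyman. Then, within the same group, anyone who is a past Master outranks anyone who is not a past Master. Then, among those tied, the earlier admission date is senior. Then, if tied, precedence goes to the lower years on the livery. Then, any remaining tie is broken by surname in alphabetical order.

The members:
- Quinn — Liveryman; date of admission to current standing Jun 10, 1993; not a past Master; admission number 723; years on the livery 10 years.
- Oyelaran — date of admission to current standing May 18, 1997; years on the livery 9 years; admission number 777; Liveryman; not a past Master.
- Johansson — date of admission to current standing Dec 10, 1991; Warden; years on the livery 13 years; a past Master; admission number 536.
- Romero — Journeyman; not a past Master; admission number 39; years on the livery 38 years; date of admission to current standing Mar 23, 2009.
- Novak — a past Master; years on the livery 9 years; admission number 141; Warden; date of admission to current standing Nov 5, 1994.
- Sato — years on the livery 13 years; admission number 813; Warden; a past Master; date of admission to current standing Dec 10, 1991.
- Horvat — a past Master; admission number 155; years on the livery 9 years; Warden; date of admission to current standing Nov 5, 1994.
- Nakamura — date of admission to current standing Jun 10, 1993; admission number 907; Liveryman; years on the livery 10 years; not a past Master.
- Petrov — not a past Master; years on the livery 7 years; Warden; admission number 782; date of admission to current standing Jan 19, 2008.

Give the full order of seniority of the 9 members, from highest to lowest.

Johansson, Sato, Horvat, Novak, Petrov, Nakamura, Quinn, Oyelaran, Romero

By standing in the guild: Johansson, Sato, Horvat, Novak and Petrov (Warden); then Nakamura, Quinn and Oyelaran (Liveryman); then Romero (Journeyman).
Among Johansson, Sato, Horvat, Novak and Petrov, a past Master before not a past Master: Johansson, Sato, Horvat and Novak (a past Master) before Petrov (not a past Master).
Among Johansson, Sato, Horvat and Novak, by date of admission to current standing (earlier first): Johansson and Sato (Dec 10, 1991) before Horvat and Novak (Nov 5, 1994).
Johansson and Sato both have years on the livery 13 years, so the next rule applies.
Among Johansson and Sato, alphabetically by surname: Johansson before Sato.
Horvat and Novak both have years on the livery 9 years, so the next rule applies.
Among Horvat and Novak, alphabetically by surname: Horvat before Novak.
Nakamura, Quinn and Oyelaran are each not a past Master, so the next rule applies.
Among Nakamura, Quinn and Oyelaran, by date of admission to current standing (earlier first): Nakamura and Quinn (Jun 10, 1993) before Oyelaran (May 18, 1997).
Nakamura and Quinn both have years on the livery 10 years, so the next rule applies.
Among Nakamura and Quinn, alphabetically by surname: Nakamura before Quinn.
Full order: Johansson, Sato, Horvat, Novak, Petrov, Nakamura, Quinn, Oyelaran, Romero.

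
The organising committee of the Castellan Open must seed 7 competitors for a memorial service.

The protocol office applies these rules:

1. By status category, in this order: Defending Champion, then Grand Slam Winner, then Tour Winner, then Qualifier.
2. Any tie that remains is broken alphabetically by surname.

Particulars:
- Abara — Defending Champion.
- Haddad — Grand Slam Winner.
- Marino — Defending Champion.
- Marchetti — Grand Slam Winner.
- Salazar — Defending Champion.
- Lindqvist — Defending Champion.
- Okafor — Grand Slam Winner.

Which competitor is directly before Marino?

Lindqvist

By status category: Abara, Lindqvist, Marino and Salazar (Defending Champion); then Haddad, Marchetti and Okafor (Grand Slam Winner).
Among Abara, Lindqvist, Marino and Salazar, alphabetically by surname: Abara before Lindqvist before Marino before Salazar.
Among Haddad, Marchetti and Okafor, alphabetically by surname: Haddad before Marchetti before Okafor.
Order: Abara, Lindqvist, Marino, Salazar, Haddad, Marchetti, Okafor.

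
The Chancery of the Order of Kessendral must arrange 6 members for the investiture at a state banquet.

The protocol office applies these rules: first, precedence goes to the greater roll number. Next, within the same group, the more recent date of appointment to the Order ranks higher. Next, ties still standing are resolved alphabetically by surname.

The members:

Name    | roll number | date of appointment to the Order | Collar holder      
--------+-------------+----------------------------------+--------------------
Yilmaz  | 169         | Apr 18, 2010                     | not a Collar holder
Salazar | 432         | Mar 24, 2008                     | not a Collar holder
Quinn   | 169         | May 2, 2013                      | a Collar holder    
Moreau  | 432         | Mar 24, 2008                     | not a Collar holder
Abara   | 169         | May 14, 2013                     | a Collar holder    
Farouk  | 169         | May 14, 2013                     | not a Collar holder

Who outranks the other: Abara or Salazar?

By roll number (higher first): Moreau and Salazar (both 432); then Abara, Farouk, Quinn and Yilmaz (each 169).
Moreau and Salazar both have date of appointment to the Order Mar 24, 2008, so the next rule applies.
Among Moreau and Salazar, alphabetically by surname: Moreau before Salazar.
Among Abara, Farouk, Quinn and Yilmaz, by date of appointment to the Order (later first): Abara and Farouk (May 14, 2013) before Quinn (May 2, 2013) before Yilmaz (Apr 18, 2010).
Among Abara and Farouk, alphabetically by surname: Abara before Farouk.
So Salazar takes precedence.

Salazar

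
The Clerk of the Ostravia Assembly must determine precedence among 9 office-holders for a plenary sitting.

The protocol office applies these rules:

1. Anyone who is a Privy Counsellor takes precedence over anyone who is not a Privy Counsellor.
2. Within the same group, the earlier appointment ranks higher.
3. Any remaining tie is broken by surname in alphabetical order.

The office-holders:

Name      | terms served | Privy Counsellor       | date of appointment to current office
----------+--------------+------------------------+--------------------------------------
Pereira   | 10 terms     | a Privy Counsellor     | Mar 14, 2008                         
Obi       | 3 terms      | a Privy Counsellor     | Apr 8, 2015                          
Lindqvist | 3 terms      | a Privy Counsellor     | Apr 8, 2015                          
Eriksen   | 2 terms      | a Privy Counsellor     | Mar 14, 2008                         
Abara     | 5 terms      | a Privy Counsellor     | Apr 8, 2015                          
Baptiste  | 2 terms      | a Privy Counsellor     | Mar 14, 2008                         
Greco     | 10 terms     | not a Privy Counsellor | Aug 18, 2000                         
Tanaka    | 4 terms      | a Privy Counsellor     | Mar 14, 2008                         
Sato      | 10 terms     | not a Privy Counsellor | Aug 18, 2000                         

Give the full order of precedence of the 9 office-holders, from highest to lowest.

Baptiste, Eriksen, Pereira, Tanaka, Abara, Lindqvist, Obi, Greco, Sato

By the first rule: Baptiste, Eriksen, Pereira, Tanaka, Abara, Lindqvist and Obi (each a Privy Counsellor); then Greco and Sato (both not a Privy Counsellor).
Among Baptiste, Eriksen, Pereira, Tanaka, Abara, Lindqvist and Obi, by date of appointment to current office (earlier first): Baptiste, Eriksen, Pereira and Tanaka (Mar 14, 2008) before Abara, Lindqvist and Obi (Apr 8, 2015).
Among Baptiste, Eriksen, Pereira and Tanaka, alphabetically by surname: Baptiste before Eriksen before Pereira before Tanaka.
Among Abara, Lindqvist and Obi, alphabetically by surname: Abara before Lindqvist before Obi.
Greco and Sato both have date of appointment to current office Aug 18, 2000, so the next rule applies.
Among Greco and Sato, alphabetically by surname: Greco before Sato.
Full order: Baptiste, Eriksen, Pereira, Tanaka, Abara, Lindqvist, Obi, Greco, Sato.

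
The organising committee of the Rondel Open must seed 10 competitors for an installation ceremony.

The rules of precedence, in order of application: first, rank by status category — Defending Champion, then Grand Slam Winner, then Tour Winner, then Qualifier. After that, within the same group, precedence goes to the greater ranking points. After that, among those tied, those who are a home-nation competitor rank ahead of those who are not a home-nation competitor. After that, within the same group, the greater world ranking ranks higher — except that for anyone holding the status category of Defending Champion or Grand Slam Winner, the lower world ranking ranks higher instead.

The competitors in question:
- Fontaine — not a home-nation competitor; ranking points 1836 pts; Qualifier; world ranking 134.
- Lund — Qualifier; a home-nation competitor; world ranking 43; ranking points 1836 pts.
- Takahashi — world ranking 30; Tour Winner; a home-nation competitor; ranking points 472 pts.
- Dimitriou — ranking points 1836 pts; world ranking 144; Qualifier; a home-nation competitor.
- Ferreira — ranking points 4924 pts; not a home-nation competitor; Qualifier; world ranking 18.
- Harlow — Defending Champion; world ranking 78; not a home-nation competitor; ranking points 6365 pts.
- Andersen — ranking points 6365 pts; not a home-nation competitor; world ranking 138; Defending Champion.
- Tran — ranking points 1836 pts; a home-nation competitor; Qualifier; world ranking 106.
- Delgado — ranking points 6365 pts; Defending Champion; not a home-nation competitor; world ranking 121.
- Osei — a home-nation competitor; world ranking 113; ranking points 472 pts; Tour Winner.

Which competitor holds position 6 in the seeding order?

Ferreira

By status category: Harlow, Delgado and Andersen (Defending Champion); then Osei and Takahashi (Tour Winner); then Ferreira, Dimitriou, Tran, Lund and Fontaine (Qualifier).
Harlow, Delgado and Andersen all have ranking points 6365 pts, so the next rule applies.
Harlow, Delgado and Andersen are each not a home-nation competitor, so the next rule applies.
Among Harlow, Delgado and Andersen, by world ranking (lower first) (reversed rule for this group): Harlow (78) before Delgado (121) before Andersen (138).
Osei and Takahashi both have ranking points 472 pts, so the next rule applies.
Osei and Takahashi are each a home-nation competitor, so the next rule applies.
Among Osei and Takahashi, by world ranking (higher first): Osei (113) before Takahashi (30).
Among Ferreira, Dimitriou, Tran, Lund and Fontaine, by ranking points (higher first): Ferreira (4924 pts) before Dimitriou, Tran, Lund and Fontaine (1836 pts).
Among Dimitriou, Tran, Lund and Fontaine, a home-nation competitor before not a home-nation competitor: Dimitriou, Tran and Lund (a home-nation competitor) before Fontaine (not a home-nation competitor).
Among Dimitriou, Tran and Lund, by world ranking (higher first): Dimitriou (144) before Tran (106) before Lund (43).
Order: Harlow, Delgado, Andersen, Osei, Takahashi, Ferreira, Dimitriou, Tran, Lund, Fontaine.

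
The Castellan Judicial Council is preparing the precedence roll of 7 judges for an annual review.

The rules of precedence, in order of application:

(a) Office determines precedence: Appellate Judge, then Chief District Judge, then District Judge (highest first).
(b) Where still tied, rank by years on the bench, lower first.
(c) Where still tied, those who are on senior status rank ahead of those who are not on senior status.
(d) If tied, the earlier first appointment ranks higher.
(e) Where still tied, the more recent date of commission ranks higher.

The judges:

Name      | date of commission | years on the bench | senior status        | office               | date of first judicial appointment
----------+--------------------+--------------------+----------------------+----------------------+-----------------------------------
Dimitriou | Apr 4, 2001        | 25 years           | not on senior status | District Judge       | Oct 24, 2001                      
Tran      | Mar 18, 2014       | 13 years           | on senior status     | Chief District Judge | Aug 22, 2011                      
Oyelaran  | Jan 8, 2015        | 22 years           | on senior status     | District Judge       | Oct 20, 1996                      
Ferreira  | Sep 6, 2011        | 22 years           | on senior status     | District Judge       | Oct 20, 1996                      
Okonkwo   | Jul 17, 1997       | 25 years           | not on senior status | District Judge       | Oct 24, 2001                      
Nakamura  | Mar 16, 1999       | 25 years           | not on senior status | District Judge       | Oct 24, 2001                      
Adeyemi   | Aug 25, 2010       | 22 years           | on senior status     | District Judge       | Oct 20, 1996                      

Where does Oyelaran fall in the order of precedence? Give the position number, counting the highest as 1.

2

By office: Tran (Chief District Judge); then Oyelaran, Ferreira, Adeyemi, Dimitriou, Nakamura and Okonkwo (District Judge).
Among Oyelaran, Ferreira, Adeyemi, Dimitriou, Nakamura and Okonkwo, by years on the bench (lower first): Oyelaran, Ferreira and Adeyemi (22 years) before Dimitriou, Nakamura and Okonkwo (25 years).
Oyelaran, Ferreira and Adeyemi are each on senior status, so the next rule applies.
Oyelaran, Ferreira and Adeyemi all have date of first judicial appointment Oct 20, 1996, so the next rule applies.
Among Oyelaran, Ferreira and Adeyemi, by date of commission (later first): Oyelaran (Jan 8, 2015) before Ferreira (Sep 6, 2011) before Adeyemi (Aug 25, 2010).
Dimitriou, Nakamura and Okonkwo are each not on senior status, so the next rule applies.
Dimitriou, Nakamura and Okonkwo all have date of first judicial appointment Oct 24, 2001, so the next rule applies.
Among Dimitriou, Nakamura and Okonkwo, by date of commission (later first): Dimitriou (Apr 4, 2001) before Nakamura (Mar 16, 1999) before Okonkwo (Jul 17, 1997).
Order: Tran, Oyelaran, Ferreira, Adeyemi, Dimitriou, Nakamura, Okonkwo. So position 2.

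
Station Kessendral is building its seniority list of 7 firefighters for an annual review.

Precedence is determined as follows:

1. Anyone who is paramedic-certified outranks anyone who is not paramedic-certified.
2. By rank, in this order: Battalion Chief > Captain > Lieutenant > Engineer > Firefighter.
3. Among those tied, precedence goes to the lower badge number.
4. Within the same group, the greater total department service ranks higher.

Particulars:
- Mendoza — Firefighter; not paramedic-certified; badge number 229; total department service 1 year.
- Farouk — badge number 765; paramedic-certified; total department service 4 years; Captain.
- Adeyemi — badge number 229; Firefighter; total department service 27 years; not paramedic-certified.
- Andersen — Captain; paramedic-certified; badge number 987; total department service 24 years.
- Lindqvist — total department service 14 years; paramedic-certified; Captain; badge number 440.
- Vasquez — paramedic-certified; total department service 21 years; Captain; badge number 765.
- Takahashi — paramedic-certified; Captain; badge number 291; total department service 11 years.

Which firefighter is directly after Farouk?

By the first rule: Takahashi, Lindqvist, Vasquez, Farouk and Andersen (each paramedic-certified); then Adeyemi and Mendoza (both not paramedic-certified).
Takahashi, Lindqvist, Vasquez, Farouk and Andersen are each Captain, so the next rule applies.
Among Takahashi, Lindqvist, Vasquez, Farouk and Andersen, by badge number (lower first): Takahashi (291) before Lindqvist (440) before Vasquez and Farouk (765) before Andersen (987).
Among Vasquez and Farouk, by total department service (higher first): Vasquez (21 years) before Farouk (4 years).
Adeyemi and Mendoza are each Firefighter, so the next rule applies.
Adeyemi and Mendoza both have badge number 229, so the next rule applies.
Among Adeyemi and Mendoza, by total department service (higher first): Adeyemi (27 years) before Mendoza (1 year).
Order: Takahashi, Lindqvist, Vasquez, Farouk, Andersen, Adeyemi, Mendoza.

Andersen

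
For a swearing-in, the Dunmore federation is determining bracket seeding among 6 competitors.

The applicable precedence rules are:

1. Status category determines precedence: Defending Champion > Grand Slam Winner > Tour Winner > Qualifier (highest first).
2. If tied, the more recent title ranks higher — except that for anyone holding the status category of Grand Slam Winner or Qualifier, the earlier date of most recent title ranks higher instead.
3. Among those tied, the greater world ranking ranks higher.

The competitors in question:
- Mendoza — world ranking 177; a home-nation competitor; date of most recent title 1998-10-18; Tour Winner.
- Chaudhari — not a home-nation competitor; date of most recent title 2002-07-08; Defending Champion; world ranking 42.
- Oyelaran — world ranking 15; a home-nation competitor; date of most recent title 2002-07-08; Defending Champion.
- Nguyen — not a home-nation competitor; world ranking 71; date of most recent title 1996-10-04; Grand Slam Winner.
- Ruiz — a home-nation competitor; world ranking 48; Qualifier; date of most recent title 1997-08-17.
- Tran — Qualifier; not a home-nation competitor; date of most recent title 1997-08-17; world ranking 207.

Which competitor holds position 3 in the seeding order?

By status category: Chaudhari and Oyelaran (Defending Champion); then Nguyen (Grand Slam Winner); then Mendoza (Tour Winner); then Tran and Ruiz (Qualifier).
Chaudhari and Oyelaran both have date of most recent title 2002-07-08, so the next rule applies.
Among Chaudhari and Oyelaran, by world ranking (higher first): Chaudhari (42) before Oyelaran (15).
Tran and Ruiz both have date of most recent title 1997-08-17, so the next rule applies.
Among Tran and Ruiz, by world ranking (higher first): Tran (207) before Ruiz (48).
Order: Chaudhari, Oyelaran, Nguyen, Mendoza, Tran, Ruiz.

Nguyen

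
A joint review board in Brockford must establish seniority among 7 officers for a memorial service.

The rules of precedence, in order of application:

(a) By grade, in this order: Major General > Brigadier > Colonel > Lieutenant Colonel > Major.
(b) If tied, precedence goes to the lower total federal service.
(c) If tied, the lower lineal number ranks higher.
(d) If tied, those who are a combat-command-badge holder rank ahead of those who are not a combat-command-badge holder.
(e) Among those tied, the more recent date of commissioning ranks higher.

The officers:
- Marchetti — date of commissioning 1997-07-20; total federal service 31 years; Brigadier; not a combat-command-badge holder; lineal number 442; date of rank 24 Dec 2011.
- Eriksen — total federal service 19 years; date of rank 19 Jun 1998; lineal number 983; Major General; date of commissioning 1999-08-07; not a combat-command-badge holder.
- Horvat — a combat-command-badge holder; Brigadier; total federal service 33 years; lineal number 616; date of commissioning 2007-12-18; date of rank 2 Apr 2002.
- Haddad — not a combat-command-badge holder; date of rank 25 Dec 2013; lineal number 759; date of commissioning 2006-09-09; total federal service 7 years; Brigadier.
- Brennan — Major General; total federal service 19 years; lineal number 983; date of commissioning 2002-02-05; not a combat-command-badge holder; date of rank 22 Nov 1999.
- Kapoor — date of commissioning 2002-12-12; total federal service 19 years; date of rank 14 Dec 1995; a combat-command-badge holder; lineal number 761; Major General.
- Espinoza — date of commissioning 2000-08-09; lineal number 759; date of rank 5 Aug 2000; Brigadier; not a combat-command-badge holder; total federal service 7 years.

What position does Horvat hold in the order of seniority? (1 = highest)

7

By grade: Kapoor, Brennan and Eriksen (Major General); then Haddad, Espinoza, Marchetti and Horvat (Brigadier).
Kapoor, Brennan and Eriksen all have total federal service 19 years, so the next rule applies.
Among Kapoor, Brennan and Eriksen, by lineal number (lower first): Kapoor (761) before Brennan and Eriksen (983).
Brennan and Eriksen are each not a combat-command-badge holder, so the next rule applies.
Among Brennan and Eriksen, by date of commissioning (later first): Brennan (2002-02-05) before Eriksen (1999-08-07).
Among Haddad, Espinoza, Marchetti and Horvat, by total federal service (lower first): Haddad and Espinoza (7 years) before Marchetti (31 years) before Horvat (33 years).
Haddad and Espinoza both have lineal number 759, so the next rule applies.
Haddad and Espinoza are each not a combat-command-badge holder, so the next rule applies.
Among Haddad and Espinoza, by date of commissioning (later first): Haddad (2006-09-09) before Espinoza (2000-08-09).
Order: Kapoor, Brennan, Eriksen, Haddad, Espinoza, Marchetti, Horvat. So position 7.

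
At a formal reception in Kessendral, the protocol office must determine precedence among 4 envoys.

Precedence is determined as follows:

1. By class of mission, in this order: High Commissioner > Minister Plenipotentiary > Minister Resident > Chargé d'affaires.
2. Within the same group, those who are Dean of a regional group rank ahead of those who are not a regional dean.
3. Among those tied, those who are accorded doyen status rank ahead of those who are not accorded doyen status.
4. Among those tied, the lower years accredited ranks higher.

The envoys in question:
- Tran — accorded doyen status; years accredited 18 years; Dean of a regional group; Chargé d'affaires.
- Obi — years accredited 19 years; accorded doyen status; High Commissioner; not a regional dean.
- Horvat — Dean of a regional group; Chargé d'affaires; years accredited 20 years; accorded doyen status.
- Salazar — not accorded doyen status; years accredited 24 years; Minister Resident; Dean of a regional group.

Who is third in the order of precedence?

Tran

By class of mission: Obi (High Commissioner); then Salazar (Minister Resident); then Tran and Horvat (Chargé d'affaires).
Tran and Horvat are each Dean of a regional group, so the next rule applies.
Tran and Horvat are each accorded doyen status, so the next rule applies.
Among Tran and Horvat, by years accredited (lower first): Tran (18 years) before Horvat (20 years).
Order: Obi, Salazar, Tran, Horvat.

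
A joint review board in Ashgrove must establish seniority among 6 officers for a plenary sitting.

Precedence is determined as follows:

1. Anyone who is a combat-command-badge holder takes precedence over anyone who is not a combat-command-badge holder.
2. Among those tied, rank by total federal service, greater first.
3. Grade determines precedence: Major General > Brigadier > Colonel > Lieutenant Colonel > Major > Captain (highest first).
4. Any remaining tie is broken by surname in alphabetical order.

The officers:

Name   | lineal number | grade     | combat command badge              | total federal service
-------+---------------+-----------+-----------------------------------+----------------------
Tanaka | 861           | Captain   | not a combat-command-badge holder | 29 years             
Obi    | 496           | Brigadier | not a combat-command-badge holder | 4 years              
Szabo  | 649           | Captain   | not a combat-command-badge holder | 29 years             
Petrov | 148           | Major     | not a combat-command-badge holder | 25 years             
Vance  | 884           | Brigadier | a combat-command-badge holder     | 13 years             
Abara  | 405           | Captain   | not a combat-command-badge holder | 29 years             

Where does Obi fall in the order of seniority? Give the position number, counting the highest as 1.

6

By the first rule: Vance (a combat-command-badge holder); then Abara, Szabo, Tanaka, Petrov and Obi (each not a combat-command-badge holder).
Among Abara, Szabo, Tanaka, Petrov and Obi, by total federal service (higher first): Abara, Szabo and Tanaka (29 years) before Petrov (25 years) before Obi (4 years).
Abara, Szabo and Tanaka are each Captain, so the next rule applies.
Among Abara, Szabo and Tanaka, alphabetically by surname: Abara before Szabo before Tanaka.
Order: Vance, Abara, Szabo, Tanaka, Petrov, Obi. So position 6.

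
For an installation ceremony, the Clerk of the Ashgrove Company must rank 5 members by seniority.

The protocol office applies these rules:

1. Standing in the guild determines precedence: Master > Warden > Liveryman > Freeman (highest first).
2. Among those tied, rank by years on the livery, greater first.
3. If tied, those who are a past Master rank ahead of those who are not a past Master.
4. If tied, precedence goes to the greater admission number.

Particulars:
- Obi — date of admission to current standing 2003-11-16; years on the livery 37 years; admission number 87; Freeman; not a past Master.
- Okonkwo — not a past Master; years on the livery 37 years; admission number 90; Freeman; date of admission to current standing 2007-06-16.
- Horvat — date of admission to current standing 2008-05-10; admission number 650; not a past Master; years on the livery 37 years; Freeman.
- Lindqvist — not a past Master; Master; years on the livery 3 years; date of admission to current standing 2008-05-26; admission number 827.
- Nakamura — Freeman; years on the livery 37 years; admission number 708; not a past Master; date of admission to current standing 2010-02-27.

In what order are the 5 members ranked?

Lindqvist, Nakamura, Horvat, Okonkwo, Obi

By standing in the guild: Lindqvist (Master); then Nakamura, Horvat, Okonkwo and Obi (Freeman).
Nakamura, Horvat, Okonkwo and Obi all have years on the livery 37 years, so the next rule applies.
Nakamura, Horvat, Okonkwo and Obi are each not a past Master, so the next rule applies.
Among Nakamura, Horvat, Okonkwo and Obi, by admission number (higher first): Nakamura (708) before Horvat (650) before Okonkwo (90) before Obi (87).
Full order: Lindqvist, Nakamura, Horvat, Okonkwo, Obi.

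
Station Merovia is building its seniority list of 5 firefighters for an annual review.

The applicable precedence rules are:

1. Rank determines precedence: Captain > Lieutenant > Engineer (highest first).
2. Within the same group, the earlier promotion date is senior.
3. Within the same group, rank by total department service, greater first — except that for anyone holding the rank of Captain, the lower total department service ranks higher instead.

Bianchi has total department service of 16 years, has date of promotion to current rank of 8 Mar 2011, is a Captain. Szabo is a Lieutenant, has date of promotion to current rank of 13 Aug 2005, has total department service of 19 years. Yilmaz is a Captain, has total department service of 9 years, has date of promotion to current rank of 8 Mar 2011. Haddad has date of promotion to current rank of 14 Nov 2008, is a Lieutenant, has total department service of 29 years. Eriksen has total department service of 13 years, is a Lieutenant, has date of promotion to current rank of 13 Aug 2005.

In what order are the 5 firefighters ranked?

Yilmaz, Bianchi, Szabo, Eriksen, Haddad

By rank: Yilmaz and Bianchi (Captain); then Szabo, Eriksen and Haddad (Lieutenant).
Yilmaz and Bianchi both have date of promotion to current rank 8 Mar 2011, so the next rule applies.
Among Yilmaz and Bianchi, by total department service (lower first) (reversed rule for this group): Yilmaz (9 years) before Bianchi (16 years).
Among Szabo, Eriksen and Haddad, by date of promotion to current rank (earlier first): Szabo and Eriksen (13 Aug 2005) before Haddad (14 Nov 2008).
Among Szabo and Eriksen, by total department service (higher first): Szabo (19 years) before Eriksen (13 years).
Full order: Yilmaz, Bianchi, Szabo, Eriksen, Haddad.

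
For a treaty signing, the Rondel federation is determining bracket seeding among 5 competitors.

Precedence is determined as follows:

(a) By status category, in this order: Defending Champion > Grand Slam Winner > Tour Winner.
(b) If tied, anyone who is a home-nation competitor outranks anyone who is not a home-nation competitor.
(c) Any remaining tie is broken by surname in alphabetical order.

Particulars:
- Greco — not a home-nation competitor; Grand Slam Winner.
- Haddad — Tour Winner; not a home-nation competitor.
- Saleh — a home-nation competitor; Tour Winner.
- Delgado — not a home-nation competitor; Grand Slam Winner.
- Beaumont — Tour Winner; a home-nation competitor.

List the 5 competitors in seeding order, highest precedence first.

Delgado, Greco, Beaumont, Saleh, Haddad

By status category: Delgado and Greco (Grand Slam Winner); then Beaumont, Saleh and Haddad (Tour Winner).
Delgado and Greco are each not a home-nation competitor, so the next rule applies.
Among Delgado and Greco, alphabetically by surname: Delgado before Greco.
Among Beaumont, Saleh and Haddad, a home-nation competitor before not a home-nation competitor: Beaumont and Saleh (a home-nation competitor) before Haddad (not a home-nation competitor).
Among Beaumont and Saleh, alphabetically by surname: Beaumont before Saleh.
Full order: Delgado, Greco, Beaumont, Saleh, Haddad.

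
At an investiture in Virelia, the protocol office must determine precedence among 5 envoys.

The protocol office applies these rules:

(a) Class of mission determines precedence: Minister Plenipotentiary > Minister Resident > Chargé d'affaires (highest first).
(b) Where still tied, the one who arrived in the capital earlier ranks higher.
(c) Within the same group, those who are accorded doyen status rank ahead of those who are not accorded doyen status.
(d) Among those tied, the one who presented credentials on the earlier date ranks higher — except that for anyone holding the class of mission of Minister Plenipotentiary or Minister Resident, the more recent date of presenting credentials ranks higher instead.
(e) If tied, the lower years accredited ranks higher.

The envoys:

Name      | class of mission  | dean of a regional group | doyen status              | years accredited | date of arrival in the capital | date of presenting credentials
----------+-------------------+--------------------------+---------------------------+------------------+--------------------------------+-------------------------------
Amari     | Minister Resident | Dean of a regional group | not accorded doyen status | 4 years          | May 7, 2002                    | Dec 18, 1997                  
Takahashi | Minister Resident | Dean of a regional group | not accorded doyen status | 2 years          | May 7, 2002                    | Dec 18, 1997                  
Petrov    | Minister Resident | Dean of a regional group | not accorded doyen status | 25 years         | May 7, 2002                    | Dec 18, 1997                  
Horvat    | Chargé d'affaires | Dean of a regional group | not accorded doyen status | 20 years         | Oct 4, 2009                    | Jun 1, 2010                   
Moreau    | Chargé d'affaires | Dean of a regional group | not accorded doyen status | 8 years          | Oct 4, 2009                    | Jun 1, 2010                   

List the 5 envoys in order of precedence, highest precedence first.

Takahashi, Amari, Petrov, Moreau, Horvat

By class of mission: Takahashi, Amari and Petrov (Minister Resident); then Moreau and Horvat (Chargé d'affaires).
Takahashi, Amari and Petrov all have date of arrival in the capital May 7, 2002, so the next rule applies.
Takahashi, Amari and Petrov are each not accorded doyen status, so the next rule applies.
Takahashi, Amari and Petrov all have date of presenting credentials Dec 18, 1997, so the next rule applies.
Among Takahashi, Amari and Petrov, by years accredited (lower first): Takahashi (2 years) before Amari (4 years) before Petrov (25 years).
Moreau and Horvat both have date of arrival in the capital Oct 4, 2009, so the next rule applies.
Moreau and Horvat are each not accorded doyen status, so the next rule applies.
Moreau and Horvat both have date of presenting credentials Jun 1, 2010, so the next rule applies.
Among Moreau and Horvat, by years accredited (lower first): Moreau (8 years) before Horvat (20 years).
Full order: Takahashi, Amari, Petrov, Moreau, Horvat.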